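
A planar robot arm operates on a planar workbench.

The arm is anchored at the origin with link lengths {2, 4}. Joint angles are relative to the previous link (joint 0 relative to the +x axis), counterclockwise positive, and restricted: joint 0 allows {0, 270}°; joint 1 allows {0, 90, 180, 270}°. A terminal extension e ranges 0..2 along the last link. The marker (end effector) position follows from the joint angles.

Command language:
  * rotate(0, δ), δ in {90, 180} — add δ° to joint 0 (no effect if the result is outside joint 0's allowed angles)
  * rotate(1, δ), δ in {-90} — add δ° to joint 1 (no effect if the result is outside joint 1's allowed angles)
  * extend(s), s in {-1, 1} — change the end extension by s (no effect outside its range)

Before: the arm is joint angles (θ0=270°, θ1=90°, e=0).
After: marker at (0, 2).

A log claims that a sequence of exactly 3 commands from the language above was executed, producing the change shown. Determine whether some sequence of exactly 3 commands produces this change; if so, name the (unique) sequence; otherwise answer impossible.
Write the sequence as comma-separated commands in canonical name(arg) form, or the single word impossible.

rotate(1, -90), rotate(1, -90), rotate(1, -90)

t0: joint angles (θ0=270°, θ1=90°, e=0)
1. rotate(1, -90) → joint angles (θ0=270°, θ1=0°, e=0)
2. rotate(1, -90) → joint angles (θ0=270°, θ1=270°, e=0)
3. rotate(1, -90) → joint angles (θ0=270°, θ1=180°, e=0)
no other 3-command option fits: unique.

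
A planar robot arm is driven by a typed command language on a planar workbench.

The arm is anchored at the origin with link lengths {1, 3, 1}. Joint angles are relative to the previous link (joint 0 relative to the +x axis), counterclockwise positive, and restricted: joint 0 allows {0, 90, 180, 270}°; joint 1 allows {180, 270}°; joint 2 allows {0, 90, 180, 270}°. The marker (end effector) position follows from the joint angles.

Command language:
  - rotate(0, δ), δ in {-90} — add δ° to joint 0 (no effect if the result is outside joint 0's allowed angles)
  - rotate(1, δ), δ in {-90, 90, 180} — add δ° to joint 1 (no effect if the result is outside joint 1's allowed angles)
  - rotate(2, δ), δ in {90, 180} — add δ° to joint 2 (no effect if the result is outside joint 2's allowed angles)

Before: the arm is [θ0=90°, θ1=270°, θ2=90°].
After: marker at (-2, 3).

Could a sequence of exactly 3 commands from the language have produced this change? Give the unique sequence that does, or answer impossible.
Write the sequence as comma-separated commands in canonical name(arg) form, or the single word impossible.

rotate(0, -90), rotate(0, -90), rotate(0, -90)

initial: [θ0=90°, θ1=270°, θ2=90°]
1. rotate(0, -90) → [θ0=0°, θ1=270°, θ2=90°]
2. rotate(0, -90) → [θ0=270°, θ1=270°, θ2=90°]
3. rotate(0, -90) → [θ0=180°, θ1=270°, θ2=90°]
all 216 alternatives checked — unique.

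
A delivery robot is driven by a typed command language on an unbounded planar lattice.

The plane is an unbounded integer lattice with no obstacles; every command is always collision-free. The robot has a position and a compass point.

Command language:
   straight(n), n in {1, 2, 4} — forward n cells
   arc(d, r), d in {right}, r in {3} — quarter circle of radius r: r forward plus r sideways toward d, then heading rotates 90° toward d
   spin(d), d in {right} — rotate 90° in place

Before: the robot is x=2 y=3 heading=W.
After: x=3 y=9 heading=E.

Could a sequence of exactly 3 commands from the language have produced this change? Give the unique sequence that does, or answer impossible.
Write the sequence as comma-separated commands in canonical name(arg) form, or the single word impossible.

arc(right, 3), arc(right, 3), straight(1)

key: cell and facing (now E) both changed — the 3 commands mix motion and turning
t0: x=2 y=3 heading=W
[1] after arc(right, 3): x=-1 y=6 heading=N
[2] after arc(right, 3): x=2 y=9 heading=E
[3] after straight(1): x=3 y=9 heading=E
no other 3-command option fits: unique.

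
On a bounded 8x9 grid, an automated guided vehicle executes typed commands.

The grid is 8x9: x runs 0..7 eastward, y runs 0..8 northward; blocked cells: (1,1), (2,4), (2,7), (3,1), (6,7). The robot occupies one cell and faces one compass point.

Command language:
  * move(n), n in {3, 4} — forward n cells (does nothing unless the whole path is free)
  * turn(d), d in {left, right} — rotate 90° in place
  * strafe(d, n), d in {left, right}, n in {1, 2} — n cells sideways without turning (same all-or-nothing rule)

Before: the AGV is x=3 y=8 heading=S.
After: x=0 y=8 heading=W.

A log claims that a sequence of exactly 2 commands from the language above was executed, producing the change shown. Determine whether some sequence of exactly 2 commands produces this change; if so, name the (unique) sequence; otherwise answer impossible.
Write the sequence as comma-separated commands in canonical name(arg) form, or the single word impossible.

turn(right), move(3)

key: order matters: swapping turn(right) and move(3) lands elsewhere
t0: x=3 y=8 heading=S
1. turn(right) → x=3 y=8 heading=W
2. move(3) → x=0 y=8 heading=W
no rival 2-sequence matches.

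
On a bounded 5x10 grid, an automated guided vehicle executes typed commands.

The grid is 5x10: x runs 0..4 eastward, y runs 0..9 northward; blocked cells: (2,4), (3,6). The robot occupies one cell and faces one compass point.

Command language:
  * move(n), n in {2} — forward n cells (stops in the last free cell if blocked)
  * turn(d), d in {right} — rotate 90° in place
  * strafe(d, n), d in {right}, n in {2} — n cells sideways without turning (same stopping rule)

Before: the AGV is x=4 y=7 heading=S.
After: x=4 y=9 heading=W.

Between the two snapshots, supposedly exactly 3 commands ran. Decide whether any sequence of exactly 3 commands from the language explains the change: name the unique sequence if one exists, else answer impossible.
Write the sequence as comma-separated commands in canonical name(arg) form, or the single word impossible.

turn(right), strafe(right, 2), strafe(right, 2)

key: position moved to (4,9) AND the heading swung to W — translation plus rotation needed
t0: x=4 y=7 heading=S
1. turn(right) → x=4 y=7 heading=W
2. strafe(right, 2) → x=4 y=9 heading=W
3. strafe(right, 2) → x=4 y=9 heading=W
all 27 alternatives checked — unique.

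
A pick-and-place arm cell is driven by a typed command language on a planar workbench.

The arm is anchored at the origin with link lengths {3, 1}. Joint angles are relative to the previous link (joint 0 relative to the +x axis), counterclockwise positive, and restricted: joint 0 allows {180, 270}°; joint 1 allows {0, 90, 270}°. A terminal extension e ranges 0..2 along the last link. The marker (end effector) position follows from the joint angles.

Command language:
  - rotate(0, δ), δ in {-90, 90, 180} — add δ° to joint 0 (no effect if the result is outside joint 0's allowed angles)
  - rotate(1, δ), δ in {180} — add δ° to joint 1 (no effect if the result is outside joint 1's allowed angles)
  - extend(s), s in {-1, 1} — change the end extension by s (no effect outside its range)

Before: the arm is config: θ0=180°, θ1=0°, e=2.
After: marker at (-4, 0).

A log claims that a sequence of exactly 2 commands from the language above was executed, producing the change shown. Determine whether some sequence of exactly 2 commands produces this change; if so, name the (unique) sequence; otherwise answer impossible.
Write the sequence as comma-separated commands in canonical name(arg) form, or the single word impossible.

extend(-1), extend(-1)

start: config: θ0=180°, θ1=0°, e=2
step 1 (extend(-1)): config: θ0=180°, θ1=0°, e=1
step 2 (extend(-1)): config: θ0=180°, θ1=0°, e=0
uniquely the one of 36 2-step routes that fits.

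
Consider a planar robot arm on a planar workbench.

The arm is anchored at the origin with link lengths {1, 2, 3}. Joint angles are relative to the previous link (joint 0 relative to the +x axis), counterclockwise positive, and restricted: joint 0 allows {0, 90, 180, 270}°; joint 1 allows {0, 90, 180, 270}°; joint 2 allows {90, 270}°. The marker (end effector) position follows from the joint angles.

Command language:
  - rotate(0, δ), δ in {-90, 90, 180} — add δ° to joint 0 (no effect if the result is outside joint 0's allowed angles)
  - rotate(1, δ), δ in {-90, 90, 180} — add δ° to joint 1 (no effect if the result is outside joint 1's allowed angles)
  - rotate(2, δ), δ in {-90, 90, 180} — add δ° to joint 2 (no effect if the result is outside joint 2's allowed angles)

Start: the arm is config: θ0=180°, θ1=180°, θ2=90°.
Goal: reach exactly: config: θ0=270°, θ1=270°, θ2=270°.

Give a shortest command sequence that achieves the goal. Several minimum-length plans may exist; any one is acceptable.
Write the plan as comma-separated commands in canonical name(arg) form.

start: config: θ0=180°, θ1=180°, θ2=90°
[1] after rotate(1, 90): config: θ0=180°, θ1=270°, θ2=90°
[2] after rotate(0, 90): config: θ0=270°, θ1=270°, θ2=90°
[3] after rotate(2, 180): config: θ0=270°, θ1=270°, θ2=270°
shorter routes all fall short; 3 is best.

rotate(1, 90), rotate(0, 90), rotate(2, 180)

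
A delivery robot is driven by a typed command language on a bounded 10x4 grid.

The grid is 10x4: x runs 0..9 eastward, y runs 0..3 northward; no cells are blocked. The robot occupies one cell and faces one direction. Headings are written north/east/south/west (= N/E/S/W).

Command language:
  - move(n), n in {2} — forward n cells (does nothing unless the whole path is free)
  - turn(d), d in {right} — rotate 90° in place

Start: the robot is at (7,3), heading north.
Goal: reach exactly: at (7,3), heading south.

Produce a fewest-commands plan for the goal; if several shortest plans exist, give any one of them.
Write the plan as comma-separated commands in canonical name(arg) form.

turn(right), turn(right)

start: at (7,3), heading north
t=1 turn(right) ⇒ at (7,3), heading east
t=2 turn(right) ⇒ at (7,3), heading south
shorter routes all fall short; 2 is best.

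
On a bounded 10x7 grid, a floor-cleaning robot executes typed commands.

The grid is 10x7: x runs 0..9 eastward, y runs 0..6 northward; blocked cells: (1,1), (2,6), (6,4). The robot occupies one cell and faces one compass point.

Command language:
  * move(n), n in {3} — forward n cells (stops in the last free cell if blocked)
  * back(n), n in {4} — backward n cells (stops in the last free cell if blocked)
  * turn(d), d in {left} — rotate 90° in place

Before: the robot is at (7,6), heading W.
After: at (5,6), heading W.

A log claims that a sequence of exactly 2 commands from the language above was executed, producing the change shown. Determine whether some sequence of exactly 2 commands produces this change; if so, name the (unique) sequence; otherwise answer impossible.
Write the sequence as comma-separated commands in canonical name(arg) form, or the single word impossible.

impossible

no 2-step route produces this change.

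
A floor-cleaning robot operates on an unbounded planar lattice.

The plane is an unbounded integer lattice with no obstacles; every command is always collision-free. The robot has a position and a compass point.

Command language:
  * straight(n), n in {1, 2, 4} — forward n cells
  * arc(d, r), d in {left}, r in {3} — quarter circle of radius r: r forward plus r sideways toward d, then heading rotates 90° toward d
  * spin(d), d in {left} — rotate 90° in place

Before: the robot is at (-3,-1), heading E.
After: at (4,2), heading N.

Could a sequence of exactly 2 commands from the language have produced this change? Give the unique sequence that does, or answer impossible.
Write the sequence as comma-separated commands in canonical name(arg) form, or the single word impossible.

straight(4), arc(left, 3)

key: position moved to (4,2) AND the heading swung to N — translation plus rotation needed
initial: at (-3,-1), heading E
1. straight(4) → at (1,-1), heading E
2. arc(left, 3) → at (4,2), heading N
no rival 2-sequence matches.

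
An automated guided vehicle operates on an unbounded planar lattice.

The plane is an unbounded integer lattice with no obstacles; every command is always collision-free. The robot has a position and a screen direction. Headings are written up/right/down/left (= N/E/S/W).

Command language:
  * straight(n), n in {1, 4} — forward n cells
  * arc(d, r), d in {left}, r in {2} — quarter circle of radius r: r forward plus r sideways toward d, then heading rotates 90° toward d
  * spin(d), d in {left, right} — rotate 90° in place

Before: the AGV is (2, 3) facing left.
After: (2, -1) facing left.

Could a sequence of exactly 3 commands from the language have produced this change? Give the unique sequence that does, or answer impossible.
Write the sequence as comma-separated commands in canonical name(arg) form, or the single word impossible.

spin(left), straight(4), spin(right)

key: running spin(right) before spin(left) would end elsewhere — order is forced
begin: (2, 3) facing left
t=1 spin(left) ⇒ (2, 3) facing down
t=2 straight(4) ⇒ (2, -1) facing down
t=3 spin(right) ⇒ (2, -1) facing left
all 125 alternatives checked — unique.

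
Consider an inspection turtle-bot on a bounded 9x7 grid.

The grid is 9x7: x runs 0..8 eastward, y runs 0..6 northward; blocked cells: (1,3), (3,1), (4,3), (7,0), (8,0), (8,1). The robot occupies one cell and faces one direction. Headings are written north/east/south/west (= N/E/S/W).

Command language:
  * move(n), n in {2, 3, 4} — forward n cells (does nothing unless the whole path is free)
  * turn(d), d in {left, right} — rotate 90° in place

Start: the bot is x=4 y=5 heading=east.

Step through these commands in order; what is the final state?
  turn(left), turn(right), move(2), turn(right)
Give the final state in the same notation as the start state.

x=6 y=5 heading=south

begin: x=4 y=5 heading=east
step 1 (turn(left)): x=4 y=5 heading=north
step 2 (turn(right)): x=4 y=5 heading=east
step 3 (move(2)): x=6 y=5 heading=east
step 4 (turn(right)): x=6 y=5 heading=south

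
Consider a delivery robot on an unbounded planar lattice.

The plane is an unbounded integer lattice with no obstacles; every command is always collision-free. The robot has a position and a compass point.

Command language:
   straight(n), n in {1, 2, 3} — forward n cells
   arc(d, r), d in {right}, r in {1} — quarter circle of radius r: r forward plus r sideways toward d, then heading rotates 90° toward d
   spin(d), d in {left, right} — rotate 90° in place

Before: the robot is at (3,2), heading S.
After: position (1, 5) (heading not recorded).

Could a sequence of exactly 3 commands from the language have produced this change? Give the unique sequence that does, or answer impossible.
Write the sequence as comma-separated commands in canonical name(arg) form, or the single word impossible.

arc(right, 1), arc(right, 1), straight(3)

key: order matters: swapping arc(right, 1) and straight(3) lands elsewhere
start: at (3,2), heading S
1. arc(right, 1) → at (2,1), heading W
2. arc(right, 1) → at (1,2), heading N
3. straight(3) → at (1,5), heading N
all 216 alternatives checked — unique.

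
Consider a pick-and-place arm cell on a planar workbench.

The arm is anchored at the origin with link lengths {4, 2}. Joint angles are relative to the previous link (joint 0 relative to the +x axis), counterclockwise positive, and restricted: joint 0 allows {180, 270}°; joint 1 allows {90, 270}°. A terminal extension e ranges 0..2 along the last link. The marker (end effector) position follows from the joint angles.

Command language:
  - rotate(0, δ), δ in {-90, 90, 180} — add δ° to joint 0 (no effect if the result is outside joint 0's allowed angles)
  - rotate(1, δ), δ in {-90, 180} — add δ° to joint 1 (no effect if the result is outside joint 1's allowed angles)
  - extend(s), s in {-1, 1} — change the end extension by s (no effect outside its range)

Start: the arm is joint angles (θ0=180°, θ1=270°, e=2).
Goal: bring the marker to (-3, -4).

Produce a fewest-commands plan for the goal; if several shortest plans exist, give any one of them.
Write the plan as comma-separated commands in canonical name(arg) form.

rotate(0, 90), extend(-1)

from: joint angles (θ0=180°, θ1=270°, e=2)
1. rotate(0, 90) → joint angles (θ0=270°, θ1=270°, e=2)
2. extend(-1) → joint angles (θ0=270°, θ1=270°, e=1)
nothing shorter than 2 reaches the goal.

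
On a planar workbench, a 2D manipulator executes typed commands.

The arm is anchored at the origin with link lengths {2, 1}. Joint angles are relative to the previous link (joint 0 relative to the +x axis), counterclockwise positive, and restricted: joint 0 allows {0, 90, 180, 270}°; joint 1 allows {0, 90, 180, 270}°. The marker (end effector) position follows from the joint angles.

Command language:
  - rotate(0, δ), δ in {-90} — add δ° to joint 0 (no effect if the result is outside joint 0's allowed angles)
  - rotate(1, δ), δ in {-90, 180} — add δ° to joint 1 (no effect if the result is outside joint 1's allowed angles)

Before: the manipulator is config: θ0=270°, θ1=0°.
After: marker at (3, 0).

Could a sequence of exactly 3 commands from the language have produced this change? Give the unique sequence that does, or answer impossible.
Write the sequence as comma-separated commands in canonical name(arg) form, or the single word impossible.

from: config: θ0=270°, θ1=0°
t=1 rotate(0, -90) ⇒ config: θ0=180°, θ1=0°
t=2 rotate(0, -90) ⇒ config: θ0=90°, θ1=0°
t=3 rotate(0, -90) ⇒ config: θ0=0°, θ1=0°
all 27 alternatives checked — unique.

rotate(0, -90), rotate(0, -90), rotate(0, -90)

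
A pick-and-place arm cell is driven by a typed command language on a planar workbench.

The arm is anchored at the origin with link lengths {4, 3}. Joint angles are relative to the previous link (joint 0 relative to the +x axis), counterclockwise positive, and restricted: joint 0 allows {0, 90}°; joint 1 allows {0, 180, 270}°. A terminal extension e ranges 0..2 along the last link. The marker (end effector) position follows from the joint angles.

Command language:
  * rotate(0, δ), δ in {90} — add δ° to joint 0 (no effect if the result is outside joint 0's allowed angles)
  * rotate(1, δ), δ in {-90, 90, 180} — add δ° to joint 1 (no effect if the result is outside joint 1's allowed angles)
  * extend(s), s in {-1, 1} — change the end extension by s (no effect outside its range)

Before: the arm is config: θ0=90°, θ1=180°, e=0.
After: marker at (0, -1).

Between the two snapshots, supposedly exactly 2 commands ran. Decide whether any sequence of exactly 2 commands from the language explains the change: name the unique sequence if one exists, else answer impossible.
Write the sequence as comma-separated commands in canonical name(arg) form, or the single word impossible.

initial: config: θ0=90°, θ1=180°, e=0
t=1 extend(1) ⇒ config: θ0=90°, θ1=180°, e=1
t=2 extend(1) ⇒ config: θ0=90°, θ1=180°, e=2
uniquely the one of 36 2-step routes that fits.

extend(1), extend(1)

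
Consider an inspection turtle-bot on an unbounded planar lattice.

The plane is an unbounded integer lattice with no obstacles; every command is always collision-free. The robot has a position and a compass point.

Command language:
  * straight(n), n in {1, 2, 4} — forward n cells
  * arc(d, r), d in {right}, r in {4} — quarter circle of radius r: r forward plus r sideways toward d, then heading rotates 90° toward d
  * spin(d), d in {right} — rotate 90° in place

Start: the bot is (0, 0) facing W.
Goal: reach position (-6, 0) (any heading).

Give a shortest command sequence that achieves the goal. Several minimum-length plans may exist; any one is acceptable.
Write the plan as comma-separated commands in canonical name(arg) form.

from: (0, 0) facing W
1. straight(2) → (-2, 0) facing W
2. straight(4) → (-6, 0) facing W
minimal: 2 command(s), checked below 2.

straight(2), straight(4)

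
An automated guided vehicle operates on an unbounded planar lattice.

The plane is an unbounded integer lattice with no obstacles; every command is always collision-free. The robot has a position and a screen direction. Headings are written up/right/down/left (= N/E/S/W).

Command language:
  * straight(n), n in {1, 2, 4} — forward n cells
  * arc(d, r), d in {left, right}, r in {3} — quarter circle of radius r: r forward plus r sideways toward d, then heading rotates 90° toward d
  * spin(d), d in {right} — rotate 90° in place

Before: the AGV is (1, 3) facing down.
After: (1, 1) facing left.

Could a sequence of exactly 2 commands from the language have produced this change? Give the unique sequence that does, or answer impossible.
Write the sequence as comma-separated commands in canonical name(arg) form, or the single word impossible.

straight(2), spin(right)

key: running spin(right) before straight(2) would end elsewhere — order is forced
start: (1, 3) facing down
[1] after straight(2): (1, 1) facing down
[2] after spin(right): (1, 1) facing left
uniquely the one of 36 2-step routes that fits.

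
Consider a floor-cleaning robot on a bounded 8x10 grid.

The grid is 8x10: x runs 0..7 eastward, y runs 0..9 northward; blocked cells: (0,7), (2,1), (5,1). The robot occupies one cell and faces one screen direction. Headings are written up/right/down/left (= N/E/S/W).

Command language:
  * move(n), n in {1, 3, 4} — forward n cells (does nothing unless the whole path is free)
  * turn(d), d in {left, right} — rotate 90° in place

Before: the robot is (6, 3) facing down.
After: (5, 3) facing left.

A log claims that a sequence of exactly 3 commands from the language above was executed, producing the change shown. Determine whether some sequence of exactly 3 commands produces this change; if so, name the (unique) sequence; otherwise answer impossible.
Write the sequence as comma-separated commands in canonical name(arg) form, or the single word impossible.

move(4), turn(right), move(1)

key: position moved to (5,3) AND the heading swung to W — translation plus rotation needed
initial: (6, 3) facing down
1. move(4) → (6, 3) facing down
2. turn(right) → (6, 3) facing left
3. move(1) → (5, 3) facing left
no rival 3-sequence matches.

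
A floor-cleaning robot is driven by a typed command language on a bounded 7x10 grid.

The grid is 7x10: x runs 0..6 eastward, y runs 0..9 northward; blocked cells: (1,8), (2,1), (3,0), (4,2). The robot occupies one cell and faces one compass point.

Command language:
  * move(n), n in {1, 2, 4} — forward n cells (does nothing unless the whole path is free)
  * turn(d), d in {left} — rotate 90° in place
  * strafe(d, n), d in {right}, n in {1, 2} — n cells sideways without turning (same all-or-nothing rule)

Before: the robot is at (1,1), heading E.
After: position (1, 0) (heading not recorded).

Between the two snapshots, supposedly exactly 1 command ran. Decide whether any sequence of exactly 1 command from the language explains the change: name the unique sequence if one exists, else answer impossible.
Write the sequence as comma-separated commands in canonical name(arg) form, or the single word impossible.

strafe(right, 1)

start: at (1,1), heading E
t=1 strafe(right, 1) ⇒ at (1,0), heading E
all 6 alternatives checked — unique.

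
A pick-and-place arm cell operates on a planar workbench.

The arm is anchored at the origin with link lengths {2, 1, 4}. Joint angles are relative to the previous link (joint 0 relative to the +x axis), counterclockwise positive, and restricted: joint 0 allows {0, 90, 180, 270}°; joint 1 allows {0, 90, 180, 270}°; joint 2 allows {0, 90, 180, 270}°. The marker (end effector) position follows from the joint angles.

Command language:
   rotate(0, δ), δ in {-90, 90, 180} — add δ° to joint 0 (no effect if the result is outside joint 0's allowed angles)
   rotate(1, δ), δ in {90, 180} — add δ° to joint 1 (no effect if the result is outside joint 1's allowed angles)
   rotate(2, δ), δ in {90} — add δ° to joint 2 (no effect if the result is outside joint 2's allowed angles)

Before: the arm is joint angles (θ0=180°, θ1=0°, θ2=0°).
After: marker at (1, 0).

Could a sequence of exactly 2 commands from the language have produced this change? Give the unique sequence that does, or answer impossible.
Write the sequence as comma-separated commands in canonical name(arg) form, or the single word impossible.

rotate(2, 90), rotate(2, 90)

t0: joint angles (θ0=180°, θ1=0°, θ2=0°)
[1] after rotate(2, 90): joint angles (θ0=180°, θ1=0°, θ2=90°)
[2] after rotate(2, 90): joint angles (θ0=180°, θ1=0°, θ2=180°)
no other 2-command option fits: unique.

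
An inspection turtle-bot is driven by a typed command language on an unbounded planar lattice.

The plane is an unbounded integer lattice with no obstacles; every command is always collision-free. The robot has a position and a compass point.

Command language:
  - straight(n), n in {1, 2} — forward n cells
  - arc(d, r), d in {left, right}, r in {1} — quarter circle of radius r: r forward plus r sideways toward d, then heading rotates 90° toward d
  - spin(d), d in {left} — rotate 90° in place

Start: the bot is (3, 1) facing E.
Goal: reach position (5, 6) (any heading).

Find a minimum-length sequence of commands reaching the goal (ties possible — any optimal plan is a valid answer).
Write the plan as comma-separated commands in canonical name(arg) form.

straight(1), arc(left, 1), straight(2), straight(2)

start: (3, 1) facing E
t=1 straight(1) ⇒ (4, 1) facing E
t=2 arc(left, 1) ⇒ (5, 2) facing N
t=3 straight(2) ⇒ (5, 4) facing N
t=4 straight(2) ⇒ (5, 6) facing N
nothing shorter than 4 reaches the goal.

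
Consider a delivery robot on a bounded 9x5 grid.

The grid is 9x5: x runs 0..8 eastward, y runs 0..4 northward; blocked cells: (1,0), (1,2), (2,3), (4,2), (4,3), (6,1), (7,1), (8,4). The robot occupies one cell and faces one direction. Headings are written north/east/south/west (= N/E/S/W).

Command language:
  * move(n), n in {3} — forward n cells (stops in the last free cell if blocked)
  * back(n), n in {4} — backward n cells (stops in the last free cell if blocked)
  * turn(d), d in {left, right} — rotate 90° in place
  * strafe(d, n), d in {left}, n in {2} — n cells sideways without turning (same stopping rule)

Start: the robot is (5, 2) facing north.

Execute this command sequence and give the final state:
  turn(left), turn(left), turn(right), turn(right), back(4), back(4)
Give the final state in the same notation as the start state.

begin: (5, 2) facing north
[1] after turn(left): (5, 2) facing west
[2] after turn(left): (5, 2) facing south
[3] after turn(right): (5, 2) facing west
[4] after turn(right): (5, 2) facing north
[5] after back(4): (5, 0) facing north
[6] after back(4): (5, 0) facing north

(5, 0) facing north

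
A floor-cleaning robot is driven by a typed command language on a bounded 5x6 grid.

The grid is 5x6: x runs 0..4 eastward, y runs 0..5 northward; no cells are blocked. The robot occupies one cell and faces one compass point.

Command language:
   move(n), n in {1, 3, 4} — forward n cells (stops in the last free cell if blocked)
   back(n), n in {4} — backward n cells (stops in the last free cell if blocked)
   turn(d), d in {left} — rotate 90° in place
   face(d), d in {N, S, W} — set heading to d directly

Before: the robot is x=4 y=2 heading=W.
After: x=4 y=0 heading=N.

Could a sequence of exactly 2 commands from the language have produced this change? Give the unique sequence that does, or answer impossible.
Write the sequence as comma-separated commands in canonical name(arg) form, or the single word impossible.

key: back(4) runs into the grid edge before its full distance
initial: x=4 y=2 heading=W
[1] after face(N): x=4 y=2 heading=N
[2] after back(4): x=4 y=0 heading=N
all 64 alternatives checked — unique.

face(N), back(4)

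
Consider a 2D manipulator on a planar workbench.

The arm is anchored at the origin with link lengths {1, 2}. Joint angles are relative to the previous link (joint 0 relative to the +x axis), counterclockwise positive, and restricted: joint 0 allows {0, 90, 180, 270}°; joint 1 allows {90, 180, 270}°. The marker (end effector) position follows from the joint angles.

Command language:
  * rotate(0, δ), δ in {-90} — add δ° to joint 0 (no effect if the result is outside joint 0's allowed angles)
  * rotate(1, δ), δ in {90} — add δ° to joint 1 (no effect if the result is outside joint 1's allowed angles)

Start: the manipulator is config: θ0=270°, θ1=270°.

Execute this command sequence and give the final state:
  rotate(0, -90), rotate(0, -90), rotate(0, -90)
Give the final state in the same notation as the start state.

config: θ0=0°, θ1=270°

start: config: θ0=270°, θ1=270°
[1] after rotate(0, -90): config: θ0=180°, θ1=270°
[2] after rotate(0, -90): config: θ0=90°, θ1=270°
[3] after rotate(0, -90): config: θ0=0°, θ1=270°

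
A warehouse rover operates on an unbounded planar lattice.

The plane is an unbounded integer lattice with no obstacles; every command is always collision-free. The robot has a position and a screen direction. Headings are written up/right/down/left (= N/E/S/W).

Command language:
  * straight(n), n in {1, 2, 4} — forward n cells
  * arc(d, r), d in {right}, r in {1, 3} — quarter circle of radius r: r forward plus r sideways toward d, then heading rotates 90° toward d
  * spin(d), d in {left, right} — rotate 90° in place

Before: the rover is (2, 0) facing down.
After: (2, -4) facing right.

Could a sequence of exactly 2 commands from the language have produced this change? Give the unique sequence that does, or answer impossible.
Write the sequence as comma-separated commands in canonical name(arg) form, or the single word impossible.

key: cell and facing (now E) both changed — the 2 commands mix motion and turning
initial: (2, 0) facing down
1. straight(4) → (2, -4) facing down
2. spin(left) → (2, -4) facing right
uniquely the one of 49 2-step routes that fits.

straight(4), spin(left)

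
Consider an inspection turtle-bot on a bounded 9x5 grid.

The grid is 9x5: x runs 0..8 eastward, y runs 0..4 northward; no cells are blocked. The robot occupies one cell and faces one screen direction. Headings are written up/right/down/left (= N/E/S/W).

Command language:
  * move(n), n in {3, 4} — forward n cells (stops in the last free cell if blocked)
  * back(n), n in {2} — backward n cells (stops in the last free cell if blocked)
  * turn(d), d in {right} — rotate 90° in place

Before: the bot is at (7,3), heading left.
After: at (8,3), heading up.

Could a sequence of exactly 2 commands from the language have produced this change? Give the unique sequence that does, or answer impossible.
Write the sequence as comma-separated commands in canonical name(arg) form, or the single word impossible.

key: cell and facing (now N) both changed — the 2 commands mix motion and turning
t0: at (7,3), heading left
step 1 (back(2)): at (8,3), heading left
step 2 (turn(right)): at (8,3), heading up
no other 2-command option fits: unique.

back(2), turn(right)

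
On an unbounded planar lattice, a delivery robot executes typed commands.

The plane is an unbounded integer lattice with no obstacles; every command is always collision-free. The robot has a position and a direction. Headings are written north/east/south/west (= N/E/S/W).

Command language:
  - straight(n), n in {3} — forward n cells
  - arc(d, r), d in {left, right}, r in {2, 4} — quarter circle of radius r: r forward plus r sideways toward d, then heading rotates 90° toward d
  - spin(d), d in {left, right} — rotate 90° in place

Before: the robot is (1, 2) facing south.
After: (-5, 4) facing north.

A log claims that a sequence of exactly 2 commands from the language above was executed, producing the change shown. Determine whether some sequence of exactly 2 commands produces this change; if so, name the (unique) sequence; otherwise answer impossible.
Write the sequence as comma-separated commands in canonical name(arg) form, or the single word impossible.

arc(right, 2), arc(right, 4)

key: cell and facing (now N) both changed — the 2 commands mix motion and turning
initial: (1, 2) facing south
[1] after arc(right, 2): (-1, 0) facing west
[2] after arc(right, 4): (-5, 4) facing north
no other 2-command option fits: unique.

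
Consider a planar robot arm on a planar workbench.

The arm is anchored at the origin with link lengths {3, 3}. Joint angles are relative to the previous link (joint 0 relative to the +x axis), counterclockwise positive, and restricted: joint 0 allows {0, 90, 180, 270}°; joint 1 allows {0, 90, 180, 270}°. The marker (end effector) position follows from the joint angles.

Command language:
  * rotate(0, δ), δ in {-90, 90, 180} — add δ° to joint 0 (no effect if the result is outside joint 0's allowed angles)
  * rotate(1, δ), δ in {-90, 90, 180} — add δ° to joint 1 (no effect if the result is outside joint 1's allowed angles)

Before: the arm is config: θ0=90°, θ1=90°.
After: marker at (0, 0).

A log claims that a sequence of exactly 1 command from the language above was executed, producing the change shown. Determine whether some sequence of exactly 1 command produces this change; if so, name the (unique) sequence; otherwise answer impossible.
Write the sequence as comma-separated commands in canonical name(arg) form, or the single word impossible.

start: config: θ0=90°, θ1=90°
step 1 (rotate(1, 90)): config: θ0=90°, θ1=180°
no rival 1-sequence matches.

rotate(1, 90)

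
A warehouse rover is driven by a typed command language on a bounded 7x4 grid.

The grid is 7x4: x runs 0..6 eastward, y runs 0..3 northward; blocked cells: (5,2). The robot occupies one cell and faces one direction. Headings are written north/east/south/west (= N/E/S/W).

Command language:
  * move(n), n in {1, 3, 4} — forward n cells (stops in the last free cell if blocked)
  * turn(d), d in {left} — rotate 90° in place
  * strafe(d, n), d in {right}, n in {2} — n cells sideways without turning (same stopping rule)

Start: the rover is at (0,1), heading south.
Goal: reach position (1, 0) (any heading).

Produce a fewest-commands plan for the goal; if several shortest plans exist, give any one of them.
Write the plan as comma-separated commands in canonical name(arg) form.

turn(left), move(1), strafe(right, 2)

from: at (0,1), heading south
1. turn(left) → at (0,1), heading east
2. move(1) → at (1,1), heading east
3. strafe(right, 2) → at (1,0), heading east
no 2-step plan works, so 3 is optimal.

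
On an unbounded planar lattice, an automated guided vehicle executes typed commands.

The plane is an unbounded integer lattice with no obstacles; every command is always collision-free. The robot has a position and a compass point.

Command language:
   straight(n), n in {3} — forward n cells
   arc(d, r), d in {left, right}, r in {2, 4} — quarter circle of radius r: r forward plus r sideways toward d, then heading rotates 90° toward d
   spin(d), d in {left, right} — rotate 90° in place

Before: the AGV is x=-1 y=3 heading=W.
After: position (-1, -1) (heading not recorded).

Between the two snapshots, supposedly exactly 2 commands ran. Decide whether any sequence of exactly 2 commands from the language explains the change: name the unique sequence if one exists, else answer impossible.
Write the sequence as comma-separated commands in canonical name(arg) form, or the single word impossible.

arc(left, 2), arc(left, 2)

start: x=-1 y=3 heading=W
t=1 arc(left, 2) ⇒ x=-3 y=1 heading=S
t=2 arc(left, 2) ⇒ x=-1 y=-1 heading=E
uniquely the one of 49 2-step routes that fits.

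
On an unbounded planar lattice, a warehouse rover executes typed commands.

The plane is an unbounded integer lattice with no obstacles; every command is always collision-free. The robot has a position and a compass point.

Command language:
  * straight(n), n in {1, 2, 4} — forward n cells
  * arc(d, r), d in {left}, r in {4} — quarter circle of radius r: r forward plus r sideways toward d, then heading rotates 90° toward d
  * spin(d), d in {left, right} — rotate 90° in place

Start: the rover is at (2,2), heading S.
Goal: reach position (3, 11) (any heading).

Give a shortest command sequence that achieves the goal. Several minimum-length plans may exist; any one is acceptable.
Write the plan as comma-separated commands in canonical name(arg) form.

spin(left), straight(1), arc(left, 4), straight(1), arc(left, 4)

from: at (2,2), heading S
[1] after spin(left): at (2,2), heading E
[2] after straight(1): at (3,2), heading E
[3] after arc(left, 4): at (7,6), heading N
[4] after straight(1): at (7,7), heading N
[5] after arc(left, 4): at (3,11), heading W
shorter routes all fall short; 5 is best.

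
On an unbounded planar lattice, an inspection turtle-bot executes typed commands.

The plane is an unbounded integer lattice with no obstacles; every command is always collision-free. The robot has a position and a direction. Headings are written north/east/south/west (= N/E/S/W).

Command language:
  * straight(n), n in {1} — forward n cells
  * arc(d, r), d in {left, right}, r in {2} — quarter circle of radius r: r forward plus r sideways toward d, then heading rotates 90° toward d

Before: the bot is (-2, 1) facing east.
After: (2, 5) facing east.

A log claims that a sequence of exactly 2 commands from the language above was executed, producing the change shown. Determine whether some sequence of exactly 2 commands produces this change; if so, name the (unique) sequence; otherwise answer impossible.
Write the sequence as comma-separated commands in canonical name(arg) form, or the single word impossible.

key: running arc(right, 2) before arc(left, 2) would end elsewhere — order is forced
begin: (-2, 1) facing east
1. arc(left, 2) → (0, 3) facing north
2. arc(right, 2) → (2, 5) facing east
uniquely the one of 9 2-step routes that fits.

arc(left, 2), arc(right, 2)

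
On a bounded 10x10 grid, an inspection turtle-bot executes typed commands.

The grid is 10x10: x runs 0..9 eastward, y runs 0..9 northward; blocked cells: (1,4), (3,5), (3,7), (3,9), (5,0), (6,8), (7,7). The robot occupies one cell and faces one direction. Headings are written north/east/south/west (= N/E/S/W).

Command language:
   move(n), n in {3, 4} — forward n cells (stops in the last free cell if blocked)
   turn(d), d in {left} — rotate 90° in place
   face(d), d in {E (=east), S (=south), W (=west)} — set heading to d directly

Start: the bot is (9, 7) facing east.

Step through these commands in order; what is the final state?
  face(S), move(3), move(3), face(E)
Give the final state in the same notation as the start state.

(9, 1) facing east

from: (9, 7) facing east
t=1 face(S) ⇒ (9, 7) facing south
t=2 move(3) ⇒ (9, 4) facing south
t=3 move(3) ⇒ (9, 1) facing south
t=4 face(E) ⇒ (9, 1) facing east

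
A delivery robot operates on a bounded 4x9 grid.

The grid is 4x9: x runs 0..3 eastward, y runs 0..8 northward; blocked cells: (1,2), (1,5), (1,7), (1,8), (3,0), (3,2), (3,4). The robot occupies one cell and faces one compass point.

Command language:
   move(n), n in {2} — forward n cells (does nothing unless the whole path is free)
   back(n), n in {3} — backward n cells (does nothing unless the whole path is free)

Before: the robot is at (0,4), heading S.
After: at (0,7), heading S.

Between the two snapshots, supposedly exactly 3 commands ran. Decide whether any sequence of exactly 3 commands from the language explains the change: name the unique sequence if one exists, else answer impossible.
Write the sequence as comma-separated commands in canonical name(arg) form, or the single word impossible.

key: heading stays S — no command in the sequence turns
start: at (0,4), heading S
step 1 (back(3)): at (0,7), heading S
step 2 (back(3)): at (0,7), heading S
step 3 (back(3)): at (0,7), heading S
no rival 3-sequence matches.

back(3), back(3), back(3)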